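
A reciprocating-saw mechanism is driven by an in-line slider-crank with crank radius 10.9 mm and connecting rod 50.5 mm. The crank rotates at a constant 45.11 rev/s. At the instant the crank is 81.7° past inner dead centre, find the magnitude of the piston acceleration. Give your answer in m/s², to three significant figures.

ω = 2π·45.1 = 283.4 rad/s
x(θ) = r cosθ + √(L² − r² sin²θ); with ω constant, a = ω²·d²x/dθ².
d²x/dθ² = −r cosθ − r²(cos2θ)/√u − r⁴ sin²2θ/(4u^{3/2}),  u = L² − r² sin²θ = 0.00243392 m².
Substituting r = 0.0109 m, L = 0.0505 m, θ = 81.7°: d²x/dθ² = +0.00073199 m.
a = ω²·d²x/dθ² = (283.4)²·(+0.00073199) = +58.805 m/s²;  |a| = 58.805 m/s².

58.8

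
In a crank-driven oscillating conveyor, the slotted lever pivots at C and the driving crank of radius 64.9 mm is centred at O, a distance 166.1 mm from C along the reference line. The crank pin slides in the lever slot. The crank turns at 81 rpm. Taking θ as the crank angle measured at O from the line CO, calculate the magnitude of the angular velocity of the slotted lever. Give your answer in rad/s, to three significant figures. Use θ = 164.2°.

ω = 8.482 rad/s (from 81 rpm).
Crank pin A relative to C: A = (d + r cosθ, r sinθ); lever angle φ = atan2(r sinθ, d + r cosθ).
Differentiating tanφ: φ̇ = rω(d cosθ + r)/(d² + r² + 2dr cosθ).
d² + r² + 2dr cosθ = |CA|² = 0.011056 m²;  d cosθ + r = -0.094924 m.
|ω_lever| = |0.0649·8.482·-0.094924| / 0.011056 = 4.7265 rad/s.

4.73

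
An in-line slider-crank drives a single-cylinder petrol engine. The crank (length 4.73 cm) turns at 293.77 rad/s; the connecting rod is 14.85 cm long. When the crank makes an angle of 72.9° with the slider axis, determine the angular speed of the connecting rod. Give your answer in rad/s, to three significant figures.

ω = 293.8 rad/s
The rod makes angle φ with the slider axis where L sinφ = r sinθ; differentiating, L cosφ·φ̇ = r ω cosθ.
L cosφ = √(L² − r² sin²θ) = 0.14145 m.
|ω_rod| = r ω |cosθ| / √(L² − r² sin²θ) = 0.0473·293.8·0.29404/0.14145 = 28.885 rad/s.

28.9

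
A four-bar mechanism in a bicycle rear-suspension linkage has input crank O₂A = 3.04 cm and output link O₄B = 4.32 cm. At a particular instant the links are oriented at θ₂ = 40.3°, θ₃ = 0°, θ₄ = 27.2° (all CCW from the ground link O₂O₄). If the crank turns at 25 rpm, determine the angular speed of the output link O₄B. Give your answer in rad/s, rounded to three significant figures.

2.61

ω₂ = 2.618 rad/s (from 25 rpm).
Differentiating the loop-closure r₂e^{iθ₂}+r₃e^{iθ₃}=r₁+r₄e^{iθ₄} gives r₂ω₂e^{iθ₂}+r₃ω₃e^{iθ₃}=r₄ω₄e^{iθ₄}.
Eliminating the other unknown: ω₄ = r₂ω₂ sin(θ₂−θ₃) / [r₄ sin(θ₄−θ₃)].
Numerator sine = +0.64679; denominator sine = +0.45710.
Result = 0.0304·2.618·(+0.64679) / (0.0432·(+0.45710)) = +2.6068 rad/s; magnitude 2.6068 rad/s.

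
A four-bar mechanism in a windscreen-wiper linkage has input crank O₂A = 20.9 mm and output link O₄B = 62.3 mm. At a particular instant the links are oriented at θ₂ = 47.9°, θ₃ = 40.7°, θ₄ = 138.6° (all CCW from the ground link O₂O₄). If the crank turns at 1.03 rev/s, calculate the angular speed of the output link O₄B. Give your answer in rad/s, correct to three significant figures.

0.275

ω₂ = 6.472 rad/s (from 1.03 rev/s).
Differentiating the loop-closure r₂e^{iθ₂}+r₃e^{iθ₃}=r₁+r₄e^{iθ₄} gives r₂ω₂e^{iθ₂}+r₃ω₃e^{iθ₃}=r₄ω₄e^{iθ₄}.
Eliminating the other unknown: ω₄ = r₂ω₂ sin(θ₂−θ₃) / [r₄ sin(θ₄−θ₃)].
Numerator sine = +0.12533; denominator sine = +0.99051.
Result = 0.0209·6.472·(+0.12533) / (0.0623·(+0.99051)) = +0.27472 rad/s; magnitude 0.27472 rad/s.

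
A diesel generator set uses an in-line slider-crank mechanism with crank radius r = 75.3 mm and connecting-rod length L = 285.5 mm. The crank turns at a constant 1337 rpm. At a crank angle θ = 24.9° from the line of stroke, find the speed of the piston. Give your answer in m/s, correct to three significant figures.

5.51

ω = 2π·1337/60 = 140 rad/s
For an in-line slider-crank, x = r cosθ + √(L² − r² sin²θ), so v = −rω sinθ·[1 + r cosθ/√(L² − r² sin²θ)].
With r = 0.0753 m, L = 0.2855 m, θ = 24.9°: √(L² − r² sin²θ) = 0.28373 m.
v = −0.0753·140·0.42104·[1 + 0.0753·0.90704/0.28373] = -5.5074 m/s.
|v| = 5.5074 m/s.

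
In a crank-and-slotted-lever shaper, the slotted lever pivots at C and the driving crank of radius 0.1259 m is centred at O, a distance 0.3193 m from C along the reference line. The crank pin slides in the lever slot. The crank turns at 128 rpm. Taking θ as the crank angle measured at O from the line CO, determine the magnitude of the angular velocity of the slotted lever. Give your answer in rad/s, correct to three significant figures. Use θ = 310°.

3.30

ω = 13.4 rad/s (from 128 rpm).
Crank pin A relative to C: A = (d + r cosθ, r sinθ); lever angle φ = atan2(r sinθ, d + r cosθ).
Differentiating tanφ: φ̇ = rω(d cosθ + r)/(d² + r² + 2dr cosθ).
d² + r² + 2dr cosθ = |CA|² = 0.169483 m²;  d cosθ + r = +0.33114 m.
|ω_lever| = |0.1259·13.4·+0.33114| / 0.169483 = 3.2973 rad/s.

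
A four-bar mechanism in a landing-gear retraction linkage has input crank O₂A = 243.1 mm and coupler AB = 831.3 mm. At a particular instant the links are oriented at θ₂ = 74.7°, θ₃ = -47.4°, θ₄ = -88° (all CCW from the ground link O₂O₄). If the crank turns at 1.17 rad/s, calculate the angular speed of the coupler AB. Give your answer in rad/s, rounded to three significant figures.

0.156

ω₂ = 1.17 rad/s
Differentiating the loop-closure r₂e^{iθ₂}+r₃e^{iθ₃}=r₁+r₄e^{iθ₄} gives r₂ω₂e^{iθ₂}+r₃ω₃e^{iθ₃}=r₄ω₄e^{iθ₄}.
Eliminating the other unknown: ω₃ = r₂ω₂ sin(θ₄−θ₂) / [r₃ sin(θ₃−θ₄)].
Numerator sine = -0.29737; denominator sine = +0.65077.
Result = 0.2431·1.17·(-0.29737) / (0.8313·(+0.65077)) = -0.15635 rad/s; magnitude 0.15635 rad/s.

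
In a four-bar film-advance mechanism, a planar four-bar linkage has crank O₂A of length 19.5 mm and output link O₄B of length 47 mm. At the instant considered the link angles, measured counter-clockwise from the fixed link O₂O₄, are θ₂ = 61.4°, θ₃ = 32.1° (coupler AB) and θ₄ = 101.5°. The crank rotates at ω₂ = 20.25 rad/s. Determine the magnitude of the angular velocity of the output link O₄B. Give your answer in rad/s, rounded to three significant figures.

4.39

ω₂ = 20.25 rad/s
Differentiating the loop-closure r₂e^{iθ₂}+r₃e^{iθ₃}=r₁+r₄e^{iθ₄} gives r₂ω₂e^{iθ₂}+r₃ω₃e^{iθ₃}=r₄ω₄e^{iθ₄}.
Eliminating the other unknown: ω₄ = r₂ω₂ sin(θ₂−θ₃) / [r₄ sin(θ₄−θ₃)].
Numerator sine = +0.48938; denominator sine = +0.93606.
Result = 0.0195·20.25·(+0.48938) / (0.047·(+0.93606)) = +4.3924 rad/s; magnitude 4.3924 rad/s.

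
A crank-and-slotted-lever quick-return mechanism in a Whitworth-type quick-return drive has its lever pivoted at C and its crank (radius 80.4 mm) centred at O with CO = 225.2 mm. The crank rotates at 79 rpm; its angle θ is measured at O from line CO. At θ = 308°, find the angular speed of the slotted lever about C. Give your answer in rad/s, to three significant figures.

ω = 8.273 rad/s (from 79 rpm).
Crank pin A relative to C: A = (d + r cosθ, r sinθ); lever angle φ = atan2(r sinθ, d + r cosθ).
Differentiating tanφ: φ̇ = rω(d cosθ + r)/(d² + r² + 2dr cosθ).
d² + r² + 2dr cosθ = |CA|² = 0.0794736 m²;  d cosθ + r = +0.21905 m.
|ω_lever| = |0.0804·8.273·+0.21905| / 0.0794736 = 1.8333 rad/s.

1.83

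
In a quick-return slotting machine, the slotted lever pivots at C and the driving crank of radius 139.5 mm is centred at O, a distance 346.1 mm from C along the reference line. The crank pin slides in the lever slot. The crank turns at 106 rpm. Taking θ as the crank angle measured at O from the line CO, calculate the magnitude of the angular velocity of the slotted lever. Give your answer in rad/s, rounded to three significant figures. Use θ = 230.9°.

1.56

ω = 11.1 rad/s (from 106 rpm).
Crank pin A relative to C: A = (d + r cosθ, r sinθ); lever angle φ = atan2(r sinθ, d + r cosθ).
Differentiating tanφ: φ̇ = rω(d cosθ + r)/(d² + r² + 2dr cosθ).
d² + r² + 2dr cosθ = |CA|² = 0.0783462 m²;  d cosθ + r = -0.078777 m.
|ω_lever| = |0.1395·11.1·-0.078777| / 0.0783462 = 1.557 rad/s.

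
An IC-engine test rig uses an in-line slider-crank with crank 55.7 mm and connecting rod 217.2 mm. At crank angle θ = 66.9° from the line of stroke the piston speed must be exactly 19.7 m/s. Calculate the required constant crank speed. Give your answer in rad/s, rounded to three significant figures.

348

For an in-line slider-crank, |v_piston| = rω|sinθ|·[1 + r cosθ/√(L² − r² sin²θ)].
With r = 0.0557 m, L = 0.2172 m, θ = 66.9°: the bracketed kinematic factor |dx/dθ| = 0.056539 m.
ω = v/|dx/dθ| = 19.7/0.056539 = 348.43 rad/s.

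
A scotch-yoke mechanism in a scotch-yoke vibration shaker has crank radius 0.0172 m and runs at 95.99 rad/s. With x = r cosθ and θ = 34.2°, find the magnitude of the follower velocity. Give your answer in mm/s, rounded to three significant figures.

ω = 95.99 rad/s
x = r cosθ ⇒ ẋ = −rω sinθ.
|v| = rω|sinθ| = 0.0172·95.99·|sin 34.2°| = 0.92802 m/s = 928.02 mm/s.

928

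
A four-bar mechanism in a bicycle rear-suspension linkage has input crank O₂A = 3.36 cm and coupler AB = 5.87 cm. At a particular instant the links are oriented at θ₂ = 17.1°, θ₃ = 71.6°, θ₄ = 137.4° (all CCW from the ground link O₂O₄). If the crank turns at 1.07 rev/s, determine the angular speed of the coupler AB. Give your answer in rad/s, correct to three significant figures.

ω₂ = 6.723 rad/s (from 1.07 rev/s).
Differentiating the loop-closure r₂e^{iθ₂}+r₃e^{iθ₃}=r₁+r₄e^{iθ₄} gives r₂ω₂e^{iθ₂}+r₃ω₃e^{iθ₃}=r₄ω₄e^{iθ₄}.
Eliminating the other unknown: ω₃ = r₂ω₂ sin(θ₄−θ₂) / [r₃ sin(θ₃−θ₄)].
Numerator sine = +0.86340; denominator sine = -0.91212.
Result = 0.0336·6.723·(+0.86340) / (0.0587·(-0.91212)) = -3.6427 rad/s; magnitude 3.6427 rad/s.

3.64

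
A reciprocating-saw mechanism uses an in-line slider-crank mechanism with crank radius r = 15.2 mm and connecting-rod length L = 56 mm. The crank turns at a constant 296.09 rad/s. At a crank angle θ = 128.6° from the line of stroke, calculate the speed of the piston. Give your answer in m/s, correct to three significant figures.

ω = 296.1 rad/s
For an in-line slider-crank, x = r cosθ + √(L² − r² sin²θ), so v = −rω sinθ·[1 + r cosθ/√(L² − r² sin²θ)].
With r = 0.0152 m, L = 0.056 m, θ = 128.6°: √(L² − r² sin²θ) = 0.054726 m.
v = −0.0152·296.1·0.78152·[1 + 0.0152·-0.62388/0.054726] = -2.9078 m/s.
|v| = 2.9078 m/s.

2.91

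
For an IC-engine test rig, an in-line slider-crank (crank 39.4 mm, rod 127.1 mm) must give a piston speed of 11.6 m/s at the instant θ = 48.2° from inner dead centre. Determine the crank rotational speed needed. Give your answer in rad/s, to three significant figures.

326

For an in-line slider-crank, |v_piston| = rω|sinθ|·[1 + r cosθ/√(L² − r² sin²θ)].
With r = 0.0394 m, L = 0.1271 m, θ = 48.2°: the bracketed kinematic factor |dx/dθ| = 0.035609 m.
ω = v/|dx/dθ| = 11.6/0.035609 = 325.76 rad/s.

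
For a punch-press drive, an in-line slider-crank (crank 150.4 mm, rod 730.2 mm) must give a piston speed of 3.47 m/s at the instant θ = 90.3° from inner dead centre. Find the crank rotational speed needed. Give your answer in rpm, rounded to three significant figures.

For an in-line slider-crank, |v_piston| = rω|sinθ|·[1 + r cosθ/√(L² − r² sin²θ)].
With r = 0.1504 m, L = 0.7302 m, θ = 90.3°: the bracketed kinematic factor |dx/dθ| = 0.15023 m.
ω = v/|dx/dθ| = 3.47/0.15023 = 23.098 rad/s.
N = 60ω/(2π) = 220.57 rpm.

221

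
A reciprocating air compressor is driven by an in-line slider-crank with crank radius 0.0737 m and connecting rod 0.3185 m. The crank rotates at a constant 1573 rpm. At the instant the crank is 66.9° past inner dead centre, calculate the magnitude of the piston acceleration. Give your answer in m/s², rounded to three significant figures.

460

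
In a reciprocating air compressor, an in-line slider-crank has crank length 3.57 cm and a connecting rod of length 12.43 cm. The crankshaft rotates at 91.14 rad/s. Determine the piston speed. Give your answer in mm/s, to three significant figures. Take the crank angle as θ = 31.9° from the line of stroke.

2140

ω = 91.14 rad/s
For an in-line slider-crank, x = r cosθ + √(L² − r² sin²θ), so v = −rω sinθ·[1 + r cosθ/√(L² − r² sin²θ)].
With r = 0.0357 m, L = 0.1243 m, θ = 31.9°: √(L² − r² sin²θ) = 0.12286 m.
v = −0.0357·91.14·0.52844·[1 + 0.0357·0.84897/0.12286] = -2.1435 m/s.
|v| = 2.1435 m/s = 2143.5 mm/s.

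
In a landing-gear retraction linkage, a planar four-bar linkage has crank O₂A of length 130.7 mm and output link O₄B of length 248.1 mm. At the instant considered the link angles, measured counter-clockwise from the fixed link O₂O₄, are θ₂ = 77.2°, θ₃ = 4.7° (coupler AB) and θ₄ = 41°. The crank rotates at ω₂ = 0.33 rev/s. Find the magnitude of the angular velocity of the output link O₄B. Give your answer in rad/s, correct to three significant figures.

ω₂ = 2.073 rad/s (from 0.33 rev/s).
Differentiating the loop-closure r₂e^{iθ₂}+r₃e^{iθ₃}=r₁+r₄e^{iθ₄} gives r₂ω₂e^{iθ₂}+r₃ω₃e^{iθ₃}=r₄ω₄e^{iθ₄}.
Eliminating the other unknown: ω₄ = r₂ω₂ sin(θ₂−θ₃) / [r₄ sin(θ₄−θ₃)].
Numerator sine = +0.95372; denominator sine = +0.59201.
Result = 0.1307·2.073·(+0.95372) / (0.2481·(+0.59201)) = +1.7597 rad/s; magnitude 1.7597 rad/s.

1.76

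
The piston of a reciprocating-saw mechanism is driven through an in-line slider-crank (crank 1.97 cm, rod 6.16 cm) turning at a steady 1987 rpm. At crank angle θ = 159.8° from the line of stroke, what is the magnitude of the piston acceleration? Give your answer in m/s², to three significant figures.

588

ω = 2π·1987/60 = 208.1 rad/s
x(θ) = r cosθ + √(L² − r² sin²θ); with ω constant, a = ω²·d²x/dθ².
d²x/dθ² = −r cosθ − r²(cos2θ)/√u − r⁴ sin²2θ/(4u^{3/2}),  u = L² − r² sin²θ = 0.00374829 m².
Substituting r = 0.0197 m, L = 0.0616 m, θ = 159.8°: d²x/dθ² = +0.013592 m.
a = ω²·d²x/dθ² = (208.1)²·(+0.013592) = +588.49 m/s²;  |a| = 588.49 m/s².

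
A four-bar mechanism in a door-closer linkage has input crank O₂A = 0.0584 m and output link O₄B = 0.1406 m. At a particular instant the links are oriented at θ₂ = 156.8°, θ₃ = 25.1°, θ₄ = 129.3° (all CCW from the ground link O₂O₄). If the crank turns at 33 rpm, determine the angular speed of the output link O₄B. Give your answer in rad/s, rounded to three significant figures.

ω₂ = 3.456 rad/s (from 33 rpm).
Differentiating the loop-closure r₂e^{iθ₂}+r₃e^{iθ₃}=r₁+r₄e^{iθ₄} gives r₂ω₂e^{iθ₂}+r₃ω₃e^{iθ₃}=r₄ω₄e^{iθ₄}.
Eliminating the other unknown: ω₄ = r₂ω₂ sin(θ₂−θ₃) / [r₄ sin(θ₄−θ₃)].
Numerator sine = +0.74664; denominator sine = +0.96945.
Result = 0.0584·3.456·(+0.74664) / (0.1406·(+0.96945)) = +1.1055 rad/s; magnitude 1.1055 rad/s.

1.11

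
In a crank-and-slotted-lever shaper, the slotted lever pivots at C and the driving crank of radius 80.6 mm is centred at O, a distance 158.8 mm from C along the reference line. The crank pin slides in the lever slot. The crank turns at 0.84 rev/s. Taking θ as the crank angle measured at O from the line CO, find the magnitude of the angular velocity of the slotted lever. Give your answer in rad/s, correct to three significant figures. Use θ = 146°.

2.07

ω = 5.278 rad/s (from 0.84 rev/s).
Crank pin A relative to C: A = (d + r cosθ, r sinθ); lever angle φ = atan2(r sinθ, d + r cosθ).
Differentiating tanφ: φ̇ = rω(d cosθ + r)/(d² + r² + 2dr cosθ).
d² + r² + 2dr cosθ = |CA|² = 0.0104916 m²;  d cosθ + r = -0.051051 m.
|ω_lever| = |0.0806·5.278·-0.051051| / 0.0104916 = 2.0699 rad/s.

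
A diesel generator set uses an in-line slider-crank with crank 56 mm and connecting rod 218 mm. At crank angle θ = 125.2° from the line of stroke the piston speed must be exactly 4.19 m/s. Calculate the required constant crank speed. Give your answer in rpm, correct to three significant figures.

1030

For an in-line slider-crank, |v_piston| = rω|sinθ|·[1 + r cosθ/√(L² − r² sin²θ)].
With r = 0.056 m, L = 0.218 m, θ = 125.2°: the bracketed kinematic factor |dx/dθ| = 0.03883 m.
ω = v/|dx/dθ| = 4.19/0.03883 = 107.91 rad/s.
N = 60ω/(2π) = 1030.4 rpm.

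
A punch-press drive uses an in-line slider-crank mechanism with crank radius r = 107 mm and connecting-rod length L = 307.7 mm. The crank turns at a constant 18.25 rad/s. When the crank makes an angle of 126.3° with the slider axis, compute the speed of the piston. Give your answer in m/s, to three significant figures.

1.24

ω = 18.25 rad/s
For an in-line slider-crank, x = r cosθ + √(L² − r² sin²θ), so v = −rω sinθ·[1 + r cosθ/√(L² − r² sin²θ)].
With r = 0.107 m, L = 0.3077 m, θ = 126.3°: √(L² − r² sin²θ) = 0.29537 m.
v = −0.107·18.25·0.80593·[1 + 0.107·-0.59201/0.29537] = -1.2363 m/s.
|v| = 1.2363 m/s.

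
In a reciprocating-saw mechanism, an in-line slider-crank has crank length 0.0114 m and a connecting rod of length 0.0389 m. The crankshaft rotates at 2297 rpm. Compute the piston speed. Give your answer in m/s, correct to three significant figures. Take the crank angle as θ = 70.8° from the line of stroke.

ω = 2π·2297/60 = 240.5 rad/s
For an in-line slider-crank, x = r cosθ + √(L² − r² sin²θ), so v = −rω sinθ·[1 + r cosθ/√(L² − r² sin²θ)].
With r = 0.0114 m, L = 0.0389 m, θ = 70.8°: √(L² − r² sin²θ) = 0.037381 m.
v = −0.0114·240.5·0.94438·[1 + 0.0114·0.32887/0.037381] = -2.8494 m/s.
|v| = 2.8494 m/s.

2.85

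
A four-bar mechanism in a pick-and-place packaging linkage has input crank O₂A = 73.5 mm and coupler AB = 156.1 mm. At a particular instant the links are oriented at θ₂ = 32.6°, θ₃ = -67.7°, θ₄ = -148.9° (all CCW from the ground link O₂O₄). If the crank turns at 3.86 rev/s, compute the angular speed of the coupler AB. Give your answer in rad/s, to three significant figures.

0.302

ω₂ = 24.25 rad/s (from 3.86 rev/s).
Differentiating the loop-closure r₂e^{iθ₂}+r₃e^{iθ₃}=r₁+r₄e^{iθ₄} gives r₂ω₂e^{iθ₂}+r₃ω₃e^{iθ₃}=r₄ω₄e^{iθ₄}.
Eliminating the other unknown: ω₃ = r₂ω₂ sin(θ₄−θ₂) / [r₃ sin(θ₃−θ₄)].
Numerator sine = +0.02618; denominator sine = +0.98823.
Result = 0.0735·24.25·(+0.02618) / (0.1561·(+0.98823)) = +0.30249 rad/s; magnitude 0.30249 rad/s.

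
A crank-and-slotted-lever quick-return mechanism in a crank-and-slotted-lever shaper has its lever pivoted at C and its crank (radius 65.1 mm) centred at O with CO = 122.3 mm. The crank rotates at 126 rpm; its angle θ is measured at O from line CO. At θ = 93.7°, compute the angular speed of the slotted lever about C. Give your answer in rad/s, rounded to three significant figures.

ω = 13.19 rad/s (from 126 rpm).
Crank pin A relative to C: A = (d + r cosθ, r sinθ); lever angle φ = atan2(r sinθ, d + r cosθ).
Differentiating tanφ: φ̇ = rω(d cosθ + r)/(d² + r² + 2dr cosθ).
d² + r² + 2dr cosθ = |CA|² = 0.0181677 m²;  d cosθ + r = +0.057208 m.
|ω_lever| = |0.0651·13.19·+0.057208| / 0.0181677 = 2.7048 rad/s.

2.70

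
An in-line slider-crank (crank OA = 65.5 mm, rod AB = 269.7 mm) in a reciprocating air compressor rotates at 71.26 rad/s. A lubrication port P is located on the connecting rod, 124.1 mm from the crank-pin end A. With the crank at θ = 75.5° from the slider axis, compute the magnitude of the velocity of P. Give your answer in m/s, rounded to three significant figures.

4.69

ω = 71.26 rad/s.  Crank-pin speed |V_A| = rω = 4.6675 m/s, perpendicular to OA.
Rod angle: sinφ = −(r/L) sinθ ⇒ φ = -13.599°; ω_rod = −rω cosθ/√(L²−r²sin²θ) = -4.4582 rad/s.
V_P = V_A + ω_rod × AP, with AP = 0.1241 m along the rod.
Components: V_Px = −rω sinθ − a·ω_rod·sinφ = -4.6489 m/s;  V_Py = rω cosθ + a·ω_rod·cosφ = +0.63091 m/s.
|V_P| = √(V_Px² + V_Py²) = 4.6916 m/s.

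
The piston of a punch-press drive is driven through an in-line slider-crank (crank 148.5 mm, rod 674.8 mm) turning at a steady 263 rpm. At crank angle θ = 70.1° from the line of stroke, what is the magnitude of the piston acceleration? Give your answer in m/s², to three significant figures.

ω = 2π·263/60 = 27.54 rad/s
x(θ) = r cosθ + √(L² − r² sin²θ); with ω constant, a = ω²·d²x/dθ².
d²x/dθ² = −r cosθ − r²(cos2θ)/√u − r⁴ sin²2θ/(4u^{3/2}),  u = L² − r² sin²θ = 0.435858 m².
Substituting r = 0.1485 m, L = 0.6748 m, θ = 70.1°: d²x/dθ² = -0.025057 m.
a = ω²·d²x/dθ² = (27.54)²·(-0.025057) = -19.006 m/s²;  |a| = 19.006 m/s².

19.0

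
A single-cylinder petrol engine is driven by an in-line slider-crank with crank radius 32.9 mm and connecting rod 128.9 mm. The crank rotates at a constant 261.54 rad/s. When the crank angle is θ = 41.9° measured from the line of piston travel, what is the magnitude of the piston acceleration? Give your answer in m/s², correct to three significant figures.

ω = 261.5 rad/s
x(θ) = r cosθ + √(L² − r² sin²θ); with ω constant, a = ω²·d²x/dθ².
d²x/dθ² = −r cosθ − r²(cos2θ)/√u − r⁴ sin²2θ/(4u^{3/2}),  u = L² − r² sin²θ = 0.0161325 m².
Substituting r = 0.0329 m, L = 0.1289 m, θ = 41.9°: d²x/dθ² = -0.025549 m.
a = ω²·d²x/dθ² = (261.5)²·(-0.025549) = -1747.7 m/s²;  |a| = 1747.7 m/s².

1750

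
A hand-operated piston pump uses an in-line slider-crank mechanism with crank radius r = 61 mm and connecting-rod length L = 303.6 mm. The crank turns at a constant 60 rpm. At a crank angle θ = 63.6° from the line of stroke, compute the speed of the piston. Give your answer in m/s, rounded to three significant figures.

0.374

ω = 2π·60/60 = 6.283 rad/s
For an in-line slider-crank, x = r cosθ + √(L² − r² sin²θ), so v = −rω sinθ·[1 + r cosθ/√(L² − r² sin²θ)].
With r = 0.061 m, L = 0.3036 m, θ = 63.6°: √(L² − r² sin²θ) = 0.29864 m.
v = −0.061·6.283·0.89571·[1 + 0.061·0.44464/0.29864] = -0.37448 m/s.
|v| = 0.37448 m/s.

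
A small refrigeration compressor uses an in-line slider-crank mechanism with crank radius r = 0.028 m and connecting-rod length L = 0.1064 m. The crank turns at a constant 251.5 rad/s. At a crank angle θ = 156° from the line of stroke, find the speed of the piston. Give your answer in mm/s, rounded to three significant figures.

ω = 251.5 rad/s
For an in-line slider-crank, x = r cosθ + √(L² − r² sin²θ), so v = −rω sinθ·[1 + r cosθ/√(L² − r² sin²θ)].
With r = 0.028 m, L = 0.1064 m, θ = 156°: √(L² − r² sin²θ) = 0.10579 m.
v = −0.028·251.5·0.40674·[1 + 0.028·-0.91355/0.10579] = -2.1717 m/s.
|v| = 2.1717 m/s = 2171.7 mm/s.

2170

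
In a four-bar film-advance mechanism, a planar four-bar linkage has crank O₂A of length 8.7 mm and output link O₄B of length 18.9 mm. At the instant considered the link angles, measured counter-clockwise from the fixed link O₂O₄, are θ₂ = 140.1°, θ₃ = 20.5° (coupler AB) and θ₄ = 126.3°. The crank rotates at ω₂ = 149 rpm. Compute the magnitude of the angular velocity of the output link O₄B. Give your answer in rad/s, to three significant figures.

6.49

ω₂ = 15.6 rad/s (from 149 rpm).
Differentiating the loop-closure r₂e^{iθ₂}+r₃e^{iθ₃}=r₁+r₄e^{iθ₄} gives r₂ω₂e^{iθ₂}+r₃ω₃e^{iθ₃}=r₄ω₄e^{iθ₄}.
Eliminating the other unknown: ω₄ = r₂ω₂ sin(θ₂−θ₃) / [r₄ sin(θ₄−θ₃)].
Numerator sine = +0.86949; denominator sine = +0.96222.
Result = 0.0087·15.6·(+0.86949) / (0.0189·(+0.96222)) = +6.4903 rad/s; magnitude 6.4903 rad/s.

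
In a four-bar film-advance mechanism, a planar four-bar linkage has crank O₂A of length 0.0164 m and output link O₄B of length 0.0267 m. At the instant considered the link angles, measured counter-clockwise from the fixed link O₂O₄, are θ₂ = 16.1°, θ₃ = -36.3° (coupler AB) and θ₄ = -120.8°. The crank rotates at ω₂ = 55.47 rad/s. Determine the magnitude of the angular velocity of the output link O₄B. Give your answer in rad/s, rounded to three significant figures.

27.1

ω₂ = 55.47 rad/s
Differentiating the loop-closure r₂e^{iθ₂}+r₃e^{iθ₃}=r₁+r₄e^{iθ₄} gives r₂ω₂e^{iθ₂}+r₃ω₃e^{iθ₃}=r₄ω₄e^{iθ₄}.
Eliminating the other unknown: ω₄ = r₂ω₂ sin(θ₂−θ₃) / [r₄ sin(θ₄−θ₃)].
Numerator sine = +0.79229; denominator sine = -0.99540.
Result = 0.0164·55.47·(+0.79229) / (0.0267·(-0.99540)) = -27.119 rad/s; magnitude 27.119 rad/s.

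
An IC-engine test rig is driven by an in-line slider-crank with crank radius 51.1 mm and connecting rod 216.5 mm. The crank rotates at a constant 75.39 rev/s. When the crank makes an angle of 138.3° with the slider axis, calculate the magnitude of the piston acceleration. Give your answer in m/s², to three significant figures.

8210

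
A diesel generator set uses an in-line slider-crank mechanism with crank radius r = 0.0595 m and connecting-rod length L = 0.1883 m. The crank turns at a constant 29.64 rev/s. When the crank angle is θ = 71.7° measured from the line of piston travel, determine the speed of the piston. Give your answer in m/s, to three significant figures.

ω = 2π·29.6 = 186.2 rad/s
For an in-line slider-crank, x = r cosθ + √(L² − r² sin²θ), so v = −rω sinθ·[1 + r cosθ/√(L² − r² sin²θ)].
With r = 0.0595 m, L = 0.1883 m, θ = 71.7°: √(L² − r² sin²θ) = 0.17963 m.
v = −0.0595·186.2·0.94943·[1 + 0.0595·0.31399/0.17963] = -11.615 m/s.
|v| = 11.615 m/s.

11.6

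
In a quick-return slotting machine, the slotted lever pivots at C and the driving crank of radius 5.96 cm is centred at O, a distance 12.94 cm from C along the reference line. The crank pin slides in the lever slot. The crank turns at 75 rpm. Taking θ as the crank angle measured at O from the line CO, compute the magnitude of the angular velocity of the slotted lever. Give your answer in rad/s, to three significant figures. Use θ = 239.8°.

ω = 7.854 rad/s (from 75 rpm).
Crank pin A relative to C: A = (d + r cosθ, r sinθ); lever angle φ = atan2(r sinθ, d + r cosθ).
Differentiating tanφ: φ̇ = rω(d cosθ + r)/(d² + r² + 2dr cosθ).
d² + r² + 2dr cosθ = |CA|² = 0.0125377 m²;  d cosθ + r = -0.0054908 m.
|ω_lever| = |0.0596·7.854·-0.0054908| / 0.0125377 = 0.205 rad/s.

0.205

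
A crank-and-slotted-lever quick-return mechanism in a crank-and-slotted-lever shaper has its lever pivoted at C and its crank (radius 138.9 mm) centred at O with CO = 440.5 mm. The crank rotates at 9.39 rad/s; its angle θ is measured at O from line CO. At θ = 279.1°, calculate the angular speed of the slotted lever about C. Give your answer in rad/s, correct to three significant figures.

1.17

ω = 9.39 rad/s
Crank pin A relative to C: A = (d + r cosθ, r sinθ); lever angle φ = atan2(r sinθ, d + r cosθ).
Differentiating tanφ: φ̇ = rω(d cosθ + r)/(d² + r² + 2dr cosθ).
d² + r² + 2dr cosθ = |CA|² = 0.232687 m²;  d cosθ + r = +0.20857 m.
|ω_lever| = |0.1389·9.39·+0.20857| / 0.232687 = 1.1691 rad/s.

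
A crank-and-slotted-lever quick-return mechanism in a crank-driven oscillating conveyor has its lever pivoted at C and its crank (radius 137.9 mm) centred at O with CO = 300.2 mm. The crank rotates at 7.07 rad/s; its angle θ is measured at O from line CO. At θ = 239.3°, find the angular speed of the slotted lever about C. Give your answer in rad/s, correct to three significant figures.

ω = 7.07 rad/s
Crank pin A relative to C: A = (d + r cosθ, r sinθ); lever angle φ = atan2(r sinθ, d + r cosθ).
Differentiating tanφ: φ̇ = rω(d cosθ + r)/(d² + r² + 2dr cosθ).
d² + r² + 2dr cosθ = |CA|² = 0.066866 m²;  d cosθ + r = -0.015365 m.
|ω_lever| = |0.1379·7.07·-0.015365| / 0.066866 = 0.22403 rad/s.

0.224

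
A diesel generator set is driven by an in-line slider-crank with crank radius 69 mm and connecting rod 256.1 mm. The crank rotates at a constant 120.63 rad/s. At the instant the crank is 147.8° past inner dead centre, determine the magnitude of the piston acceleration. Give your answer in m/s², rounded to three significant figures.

727

ω = 120.6 rad/s
x(θ) = r cosθ + √(L² − r² sin²θ); with ω constant, a = ω²·d²x/dθ².
d²x/dθ² = −r cosθ − r²(cos2θ)/√u − r⁴ sin²2θ/(4u^{3/2}),  u = L² − r² sin²θ = 0.0642353 m².
Substituting r = 0.069 m, L = 0.2561 m, θ = 147.8°: d²x/dθ² = +0.049988 m.
a = ω²·d²x/dθ² = (120.6)²·(+0.049988) = +727.4 m/s²;  |a| = 727.4 m/s².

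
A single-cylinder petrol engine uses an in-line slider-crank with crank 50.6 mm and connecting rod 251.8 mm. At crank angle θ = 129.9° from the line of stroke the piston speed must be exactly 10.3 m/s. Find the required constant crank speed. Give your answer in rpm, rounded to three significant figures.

For an in-line slider-crank, |v_piston| = rω|sinθ|·[1 + r cosθ/√(L² − r² sin²θ)].
With r = 0.0506 m, L = 0.2518 m, θ = 129.9°: the bracketed kinematic factor |dx/dθ| = 0.033754 m.
ω = v/|dx/dθ| = 10.3/0.033754 = 305.15 rad/s.
N = 60ω/(2π) = 2913.9 rpm.

2910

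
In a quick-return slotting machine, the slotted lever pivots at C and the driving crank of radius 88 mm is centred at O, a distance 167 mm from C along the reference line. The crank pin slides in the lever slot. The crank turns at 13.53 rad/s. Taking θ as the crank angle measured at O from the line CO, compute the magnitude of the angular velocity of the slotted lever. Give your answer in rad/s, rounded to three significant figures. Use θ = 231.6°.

ω = 13.53 rad/s
Crank pin A relative to C: A = (d + r cosθ, r sinθ); lever angle φ = atan2(r sinθ, d + r cosθ).
Differentiating tanφ: φ̇ = rω(d cosθ + r)/(d² + r² + 2dr cosθ).
d² + r² + 2dr cosθ = |CA|² = 0.0173762 m²;  d cosθ + r = -0.015732 m.
|ω_lever| = |0.088·13.53·-0.015732| / 0.0173762 = 1.078 rad/s.

1.08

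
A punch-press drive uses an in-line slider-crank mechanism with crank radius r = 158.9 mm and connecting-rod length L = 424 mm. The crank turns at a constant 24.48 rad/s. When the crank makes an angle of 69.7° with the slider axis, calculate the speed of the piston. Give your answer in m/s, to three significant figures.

ω = 24.48 rad/s
For an in-line slider-crank, x = r cosθ + √(L² − r² sin²θ), so v = −rω sinθ·[1 + r cosθ/√(L² − r² sin²θ)].
With r = 0.1589 m, L = 0.424 m, θ = 69.7°: √(L² − r² sin²θ) = 0.39695 m.
v = −0.1589·24.48·0.93789·[1 + 0.1589·0.34694/0.39695] = -4.1549 m/s.
|v| = 4.1549 m/s.

4.15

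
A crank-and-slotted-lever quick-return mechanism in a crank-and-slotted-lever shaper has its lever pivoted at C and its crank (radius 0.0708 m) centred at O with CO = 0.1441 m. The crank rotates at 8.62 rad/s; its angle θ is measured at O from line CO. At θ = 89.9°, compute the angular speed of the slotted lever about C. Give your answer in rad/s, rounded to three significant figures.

1.68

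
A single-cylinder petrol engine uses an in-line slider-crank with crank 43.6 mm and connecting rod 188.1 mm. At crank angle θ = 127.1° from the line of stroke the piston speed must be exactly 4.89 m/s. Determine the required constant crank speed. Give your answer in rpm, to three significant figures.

1570

For an in-line slider-crank, |v_piston| = rω|sinθ|·[1 + r cosθ/√(L² − r² sin²θ)].
With r = 0.0436 m, L = 0.1881 m, θ = 127.1°: the bracketed kinematic factor |dx/dθ| = 0.029827 m.
ω = v/|dx/dθ| = 4.89/0.029827 = 163.94 rad/s.
N = 60ω/(2π) = 1565.6 rpm.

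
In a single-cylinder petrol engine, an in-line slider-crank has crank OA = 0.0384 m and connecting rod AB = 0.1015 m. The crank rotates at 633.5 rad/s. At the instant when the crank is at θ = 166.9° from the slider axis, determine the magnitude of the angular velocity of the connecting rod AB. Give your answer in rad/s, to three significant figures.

234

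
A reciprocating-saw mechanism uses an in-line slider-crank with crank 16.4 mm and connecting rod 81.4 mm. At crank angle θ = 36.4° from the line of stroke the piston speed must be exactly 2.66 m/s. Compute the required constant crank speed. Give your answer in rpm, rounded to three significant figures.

2240

For an in-line slider-crank, |v_piston| = rω|sinθ|·[1 + r cosθ/√(L² − r² sin²θ)].
With r = 0.0164 m, L = 0.0814 m, θ = 36.4°: the bracketed kinematic factor |dx/dθ| = 0.011322 m.
ω = v/|dx/dθ| = 2.66/0.011322 = 234.95 rad/s.
N = 60ω/(2π) = 2243.6 rpm.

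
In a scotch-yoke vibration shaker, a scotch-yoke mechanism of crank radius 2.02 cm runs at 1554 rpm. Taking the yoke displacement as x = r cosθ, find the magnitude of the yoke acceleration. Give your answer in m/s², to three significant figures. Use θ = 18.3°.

508

ω = 162.7 rad/s (from 1554 rpm).
x = r cosθ ⇒ ẍ = −rω² cosθ (ω constant).
|a| = rω²|cosθ| = 0.0202·(162.7)²·|cos 18.3°| = 507.89 m/s².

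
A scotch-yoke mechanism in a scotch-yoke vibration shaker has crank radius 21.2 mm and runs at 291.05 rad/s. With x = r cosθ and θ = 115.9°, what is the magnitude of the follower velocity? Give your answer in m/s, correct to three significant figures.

ω = 291.1 rad/s
x = r cosθ ⇒ ẋ = −rω sinθ.
|v| = rω|sinθ| = 0.0212·291.1·|sin 115.9°| = 5.5505 m/s.

5.55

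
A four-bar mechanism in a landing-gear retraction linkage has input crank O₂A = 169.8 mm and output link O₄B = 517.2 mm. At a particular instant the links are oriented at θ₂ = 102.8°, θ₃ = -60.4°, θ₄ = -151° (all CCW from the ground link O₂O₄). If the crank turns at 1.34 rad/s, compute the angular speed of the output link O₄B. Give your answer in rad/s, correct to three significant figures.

0.127

ω₂ = 1.34 rad/s
Differentiating the loop-closure r₂e^{iθ₂}+r₃e^{iθ₃}=r₁+r₄e^{iθ₄} gives r₂ω₂e^{iθ₂}+r₃ω₃e^{iθ₃}=r₄ω₄e^{iθ₄}.
Eliminating the other unknown: ω₄ = r₂ω₂ sin(θ₂−θ₃) / [r₄ sin(θ₄−θ₃)].
Numerator sine = +0.28903; denominator sine = -0.99995.
Result = 0.1698·1.34·(+0.28903) / (0.5172·(-0.99995)) = -0.12716 rad/s; magnitude 0.12716 rad/s.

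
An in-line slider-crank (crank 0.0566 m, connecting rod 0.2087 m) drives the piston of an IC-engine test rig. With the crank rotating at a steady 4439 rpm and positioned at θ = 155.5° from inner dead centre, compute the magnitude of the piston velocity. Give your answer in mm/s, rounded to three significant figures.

8200

ω = 2π·4439/60 = 464.9 rad/s
For an in-line slider-crank, x = r cosθ + √(L² − r² sin²θ), so v = −rω sinθ·[1 + r cosθ/√(L² − r² sin²θ)].
With r = 0.0566 m, L = 0.2087 m, θ = 155.5°: √(L² − r² sin²θ) = 0.20738 m.
v = −0.0566·464.9·0.41469·[1 + 0.0566·-0.90996/0.20738] = -8.201 m/s.
|v| = 8.201 m/s = 8201 mm/s.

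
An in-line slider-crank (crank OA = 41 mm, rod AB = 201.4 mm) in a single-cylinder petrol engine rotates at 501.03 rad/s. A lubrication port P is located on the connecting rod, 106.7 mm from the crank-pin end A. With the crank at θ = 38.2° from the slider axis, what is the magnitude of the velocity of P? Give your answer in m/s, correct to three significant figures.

15.7

ω = 501 rad/s.  Crank-pin speed |V_A| = rω = 20.542 m/s, perpendicular to OA.
Rod angle: sinφ = −(r/L) sinθ ⇒ φ = -7.232°; ω_rod = −rω cosθ/√(L²−r²sin²θ) = -80.798 rad/s.
V_P = V_A + ω_rod × AP, with AP = 0.1067 m along the rod.
Components: V_Px = −rω sinθ − a·ω_rod·sinφ = -13.789 m/s;  V_Py = rω cosθ + a·ω_rod·cosφ = +7.5907 m/s.
|V_P| = √(V_Px² + V_Py²) = 15.74 m/s.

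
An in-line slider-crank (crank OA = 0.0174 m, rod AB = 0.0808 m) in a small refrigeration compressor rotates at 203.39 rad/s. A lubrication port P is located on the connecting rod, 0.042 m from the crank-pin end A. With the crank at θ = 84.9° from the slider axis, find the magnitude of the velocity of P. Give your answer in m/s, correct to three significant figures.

ω = 203.4 rad/s.  Crank-pin speed |V_A| = rω = 3.539 m/s, perpendicular to OA.
Rod angle: sinφ = −(r/L) sinθ ⇒ φ = -12.386°; ω_rod = −rω cosθ/√(L²−r²sin²θ) = -3.9863 rad/s.
V_P = V_A + ω_rod × AP, with AP = 0.042 m along the rod.
Components: V_Px = −rω sinθ − a·ω_rod·sinφ = -3.5609 m/s;  V_Py = rω cosθ + a·ω_rod·cosφ = +0.15107 m/s.
|V_P| = √(V_Px² + V_Py²) = 3.5641 m/s.

3.56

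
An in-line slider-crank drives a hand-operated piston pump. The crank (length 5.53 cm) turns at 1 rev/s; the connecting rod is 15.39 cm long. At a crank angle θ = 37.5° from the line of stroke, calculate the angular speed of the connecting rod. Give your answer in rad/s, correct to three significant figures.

ω = 6.283 rad/s (converted from 1 rev/s).
The rod makes angle φ with the slider axis where L sinφ = r sinθ; differentiating, L cosφ·φ̇ = r ω cosθ.
L cosφ = √(L² − r² sin²θ) = 0.15017 m.
|ω_rod| = r ω |cosθ| / √(L² − r² sin²θ) = 0.0553·6.283·0.79335/0.15017 = 1.8356 rad/s.

1.84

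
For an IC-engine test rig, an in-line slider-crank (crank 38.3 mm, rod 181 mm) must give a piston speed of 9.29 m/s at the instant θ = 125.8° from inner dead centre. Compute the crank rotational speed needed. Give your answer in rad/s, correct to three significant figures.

342

For an in-line slider-crank, |v_piston| = rω|sinθ|·[1 + r cosθ/√(L² − r² sin²θ)].
With r = 0.0383 m, L = 0.181 m, θ = 125.8°: the bracketed kinematic factor |dx/dθ| = 0.027161 m.
ω = v/|dx/dθ| = 9.29/0.027161 = 342.04 rad/s.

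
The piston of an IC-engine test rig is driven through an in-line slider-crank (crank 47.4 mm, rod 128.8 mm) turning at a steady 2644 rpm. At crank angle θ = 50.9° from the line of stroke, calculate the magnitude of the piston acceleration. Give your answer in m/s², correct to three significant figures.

2060

ω = 2π·2644/60 = 276.9 rad/s
x(θ) = r cosθ + √(L² − r² sin²θ); with ω constant, a = ω²·d²x/dθ².
d²x/dθ² = −r cosθ − r²(cos2θ)/√u − r⁴ sin²2θ/(4u^{3/2}),  u = L² − r² sin²θ = 0.0152363 m².
Substituting r = 0.0474 m, L = 0.1288 m, θ = 50.9°: d²x/dθ² = -0.026815 m.
a = ω²·d²x/dθ² = (276.9)²·(-0.026815) = -2055.7 m/s²;  |a| = 2055.7 m/s².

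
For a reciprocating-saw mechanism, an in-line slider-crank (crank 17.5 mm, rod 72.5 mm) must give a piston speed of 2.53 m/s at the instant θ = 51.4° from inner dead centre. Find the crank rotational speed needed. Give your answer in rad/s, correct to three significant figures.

160

For an in-line slider-crank, |v_piston| = rω|sinθ|·[1 + r cosθ/√(L² − r² sin²θ)].
With r = 0.0175 m, L = 0.0725 m, θ = 51.4°: the bracketed kinematic factor |dx/dθ| = 0.015774 m.
ω = v/|dx/dθ| = 2.53/0.015774 = 160.39 rad/s.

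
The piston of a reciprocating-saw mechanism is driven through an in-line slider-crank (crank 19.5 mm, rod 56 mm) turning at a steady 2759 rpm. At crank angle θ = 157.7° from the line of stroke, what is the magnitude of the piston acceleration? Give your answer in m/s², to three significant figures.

1090

ω = 2π·2759/60 = 288.9 rad/s
x(θ) = r cosθ + √(L² − r² sin²θ); with ω constant, a = ω²·d²x/dθ².
d²x/dθ² = −r cosθ − r²(cos2θ)/√u − r⁴ sin²2θ/(4u^{3/2}),  u = L² − r² sin²θ = 0.00308125 m².
Substituting r = 0.0195 m, L = 0.056 m, θ = 157.7°: d²x/dθ² = +0.01306 m.
a = ω²·d²x/dθ² = (288.9)²·(+0.01306) = +1090.2 m/s²;  |a| = 1090.2 m/s².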